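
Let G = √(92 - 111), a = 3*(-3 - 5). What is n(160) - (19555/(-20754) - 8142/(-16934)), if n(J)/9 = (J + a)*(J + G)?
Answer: 34413892351771/175724118 + 1224*I*√19 ≈ 1.9584e+5 + 5335.3*I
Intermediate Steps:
a = -24 (a = 3*(-8) = -24)
G = I*√19 (G = √(-19) = I*√19 ≈ 4.3589*I)
n(J) = 9*(-24 + J)*(J + I*√19) (n(J) = 9*((J - 24)*(J + I*√19)) = 9*((-24 + J)*(J + I*√19)) = 9*(-24 + J)*(J + I*√19))
n(160) - (19555/(-20754) - 8142/(-16934)) = (-216*160 + 9*160² - 216*I*√19 + 9*I*160*√19) - (19555/(-20754) - 8142/(-16934)) = (-34560 + 9*25600 - 216*I*√19 + 1440*I*√19) - (19555*(-1/20754) - 8142*(-1/16934)) = (-34560 + 230400 - 216*I*√19 + 1440*I*√19) - (-19555/20754 + 4071/8467) = (195840 + 1224*I*√19) - 1*(-81082651/175724118) = (195840 + 1224*I*√19) + 81082651/175724118 = 34413892351771/175724118 + 1224*I*√19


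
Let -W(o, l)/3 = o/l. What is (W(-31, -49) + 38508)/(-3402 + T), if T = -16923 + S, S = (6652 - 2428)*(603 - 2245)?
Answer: -628933/113616839 ≈ -0.0055356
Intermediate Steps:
S = -6935808 (S = 4224*(-1642) = -6935808)
W(o, l) = -3*o/l
T = -6952731 (T = -16923 - 6935808 = -6952731)
(W(-31, -49) + 38508)/(-3402 + T) = (-3*(-31)/(-49) + 38508)/(-3402 - 6952731) = (-3*(-31)*(-1/49) + 38508)/(-6956133) = (-93/49 + 38508)*(-1/6956133) = (1886799/49)*(-1/6956133) = -628933/113616839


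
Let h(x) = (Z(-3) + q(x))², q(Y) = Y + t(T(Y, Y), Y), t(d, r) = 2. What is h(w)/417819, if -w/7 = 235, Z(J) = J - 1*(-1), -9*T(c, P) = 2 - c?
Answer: 2706025/417819 ≈ 6.4765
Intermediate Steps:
T(c, P) = -2/9 + c/9 (T(c, P) = -(2 - c)/9 = -2/9 + c/9)
Z(J) = 1 + J (Z(J) = J + 1 = 1 + J)
q(Y) = 2 + Y (q(Y) = Y + 2 = 2 + Y)
w = -1645 (w = -7*235 = -1645)
h(x) = x² (h(x) = ((1 - 3) + (2 + x))² = (-2 + (2 + x))² = x²)
h(w)/417819 = (-1645)²/417819 = 2706025*(1/417819) = 2706025/417819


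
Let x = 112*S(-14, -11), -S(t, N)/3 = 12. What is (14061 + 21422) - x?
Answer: 39515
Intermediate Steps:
S(t, N) = -36 (S(t, N) = -3*12 = -36)
x = -4032 (x = 112*(-36) = -4032)
(14061 + 21422) - x = (14061 + 21422) - 1*(-4032) = 35483 + 4032 = 39515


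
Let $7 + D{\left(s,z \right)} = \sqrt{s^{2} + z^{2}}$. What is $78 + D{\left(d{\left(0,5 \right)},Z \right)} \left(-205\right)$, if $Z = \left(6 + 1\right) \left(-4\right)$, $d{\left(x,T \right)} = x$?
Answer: $-4227$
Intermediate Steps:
$Z = -28$ ($Z = 7 \left(-4\right) = -28$)
$D{\left(s,z \right)} = -7 + \sqrt{s^{2} + z^{2}}$
$78 + D{\left(d{\left(0,5 \right)},Z \right)} \left(-205\right) = 78 + \left(-7 + \sqrt{0^{2} + \left(-28\right)^{2}}\right) \left(-205\right) = 78 + \left(-7 + \sqrt{0 + 784}\right) \left(-205\right) = 78 + \left(-7 + \sqrt{784}\right) \left(-205\right) = 78 + \left(-7 + 28\right) \left(-205\right) = 78 + 21 \left(-205\right) = 78 - 4305 = -4227$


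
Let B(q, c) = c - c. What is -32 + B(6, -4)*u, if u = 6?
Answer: -32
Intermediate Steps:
B(q, c) = 0
-32 + B(6, -4)*u = -32 + 0*6 = -32 + 0 = -32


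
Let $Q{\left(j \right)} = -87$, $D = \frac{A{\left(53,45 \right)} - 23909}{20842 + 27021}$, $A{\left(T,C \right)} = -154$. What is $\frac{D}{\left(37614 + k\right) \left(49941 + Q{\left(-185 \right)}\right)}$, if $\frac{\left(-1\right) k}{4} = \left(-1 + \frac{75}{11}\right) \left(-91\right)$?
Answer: $- \frac{88231}{347624034324700} \approx -2.5381 \cdot 10^{-10}$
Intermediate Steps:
$k = \frac{23296}{11}$ ($k = - 4 \left(-1 + \frac{75}{11}\right) \left(-91\right) = - 4 \cdot \frac{64}{11} \left(-91\right) = \left(-4\right) \left(- \frac{5824}{11}\right) = \frac{23296}{11} \approx 2117.8$)
$D = - \frac{24063}{47863}$ ($D = \frac{-154 - 23909}{20842 + 27021} = - \frac{24063}{47863} \approx -0.50275$)
$\frac{D}{\left(37614 + k\right) \left(49941 + Q{\left(-185 \right)}\right)} = - \frac{24063}{47863 \left(37614 + \frac{23296}{11}\right) \left(49941 - 87\right)} = - \frac{24063}{47863 \cdot \frac{437050}{11} \cdot 49854} = - \frac{24063}{47863 \cdot \frac{21788690700}{11}} = \left(- \frac{24063}{47863}\right) \frac{11}{21788690700} = - \frac{88231}{347624034324700}$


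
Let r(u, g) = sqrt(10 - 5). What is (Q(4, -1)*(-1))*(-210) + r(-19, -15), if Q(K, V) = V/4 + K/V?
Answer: -1785/2 + sqrt(5) ≈ -890.26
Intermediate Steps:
r(u, g) = sqrt(5)
Q(K, V) = V/4 + K/V (Q(K, V) = V*(1/4) + K/V = V/4 + K/V)
(Q(4, -1)*(-1))*(-210) + r(-19, -15) = (((1/4)*(-1) + 4/(-1))*(-1))*(-210) + sqrt(5) = ((-1/4 + 4*(-1))*(-1))*(-210) + sqrt(5) = ((-1/4 - 4)*(-1))*(-210) + sqrt(5) = -17/4*(-1)*(-210) + sqrt(5) = (17/4)*(-210) + sqrt(5) = -1785/2 + sqrt(5)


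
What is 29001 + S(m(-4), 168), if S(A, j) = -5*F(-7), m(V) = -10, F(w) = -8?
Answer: 29041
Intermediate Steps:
S(A, j) = 40 (S(A, j) = -5*(-8) = 40)
29001 + S(m(-4), 168) = 29001 + 40 = 29041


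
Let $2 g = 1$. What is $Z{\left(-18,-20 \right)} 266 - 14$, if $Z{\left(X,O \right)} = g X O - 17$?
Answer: $43344$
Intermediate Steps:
$g = \frac{1}{2}$ ($g = \frac{1}{2} \cdot 1 = \frac{1}{2} \approx 0.5$)
$Z{\left(X,O \right)} = -17 + \frac{O X}{2}$ ($Z{\left(X,O \right)} = \frac{X}{2} O - 17 = \frac{O X}{2} - 17 = -17 + \frac{O X}{2}$)
$Z{\left(-18,-20 \right)} 266 - 14 = \left(-17 + \frac{1}{2} \left(-20\right) \left(-18\right)\right) 266 - 14 = \left(-17 + 180\right) 266 - 14 = 163 \cdot 266 - 14 = 43358 - 14 = 43344$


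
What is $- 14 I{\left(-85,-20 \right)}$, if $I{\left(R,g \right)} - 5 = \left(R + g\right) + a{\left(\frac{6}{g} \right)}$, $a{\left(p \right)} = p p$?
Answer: $\frac{69937}{50} \approx 1398.7$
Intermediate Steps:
$a{\left(p \right)} = p^{2}$
$I{\left(R,g \right)} = 5 + R + g + \frac{36}{g^{2}}$ ($I{\left(R,g \right)} = 5 + \left(\left(R + g\right) + \left(\frac{6}{g}\right)^{2}\right) = 5 + \left(\left(R + g\right) + \frac{36}{g^{2}}\right) = 5 + \left(R + g + \frac{36}{g^{2}}\right) = 5 + R + g + \frac{36}{g^{2}}$)
$- 14 I{\left(-85,-20 \right)} = - 14 \left(5 - 85 - 20 + \frac{36}{400}\right) = - 14 \left(5 - 85 - 20 + 36 \cdot \frac{1}{400}\right) = - 14 \left(5 - 85 - 20 + \frac{9}{100}\right) = \left(-14\right) \left(- \frac{9991}{100}\right) = \frac{69937}{50}$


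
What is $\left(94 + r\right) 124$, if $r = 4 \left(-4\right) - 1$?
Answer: $9548$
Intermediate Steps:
$r = -17$ ($r = -16 - 1 = -17$)
$\left(94 + r\right) 124 = \left(94 - 17\right) 124 = 77 \cdot 124 = 9548$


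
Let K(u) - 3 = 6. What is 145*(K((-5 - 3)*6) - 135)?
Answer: -18270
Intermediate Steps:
K(u) = 9 (K(u) = 3 + 6 = 9)
145*(K((-5 - 3)*6) - 135) = 145*(9 - 135) = 145*(-126) = -18270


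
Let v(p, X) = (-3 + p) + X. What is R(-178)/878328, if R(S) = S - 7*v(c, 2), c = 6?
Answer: -71/292776 ≈ -0.00024251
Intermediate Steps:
v(p, X) = -3 + X + p
R(S) = -35 + S (R(S) = S - 7*(-3 + 2 + 6) = S - 7*5 = S - 35 = -35 + S)
R(-178)/878328 = (-35 - 178)/878328 = -213*1/878328 = -71/292776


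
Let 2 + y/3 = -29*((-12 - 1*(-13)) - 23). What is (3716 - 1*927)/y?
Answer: 2789/1908 ≈ 1.4617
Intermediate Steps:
y = 1908 (y = -6 + 3*(-29*((-12 - 1*(-13)) - 23)) = -6 + 3*(-29*((-12 + 13) - 23)) = -6 + 3*(-29*(1 - 23)) = -6 + 3*(-29*(-22)) = -6 + 3*638 = -6 + 1914 = 1908)
(3716 - 1*927)/y = (3716 - 1*927)/1908 = (3716 - 927)*(1/1908) = 2789*(1/1908) = 2789/1908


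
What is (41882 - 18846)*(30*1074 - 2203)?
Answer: 691471612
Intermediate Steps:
(41882 - 18846)*(30*1074 - 2203) = 23036*(32220 - 2203) = 23036*30017 = 691471612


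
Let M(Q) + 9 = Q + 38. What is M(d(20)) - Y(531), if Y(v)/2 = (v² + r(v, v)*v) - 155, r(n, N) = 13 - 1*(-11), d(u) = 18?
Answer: -589053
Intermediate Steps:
r(n, N) = 24 (r(n, N) = 13 + 11 = 24)
Y(v) = -310 + 2*v² + 48*v (Y(v) = 2*((v² + 24*v) - 155) = 2*(-155 + v² + 24*v) = -310 + 2*v² + 48*v)
M(Q) = 29 + Q (M(Q) = -9 + (Q + 38) = -9 + (38 + Q) = 29 + Q)
M(d(20)) - Y(531) = (29 + 18) - (-310 + 2*531² + 48*531) = 47 - (-310 + 2*281961 + 25488) = 47 - (-310 + 563922 + 25488) = 47 - 1*589100 = 47 - 589100 = -589053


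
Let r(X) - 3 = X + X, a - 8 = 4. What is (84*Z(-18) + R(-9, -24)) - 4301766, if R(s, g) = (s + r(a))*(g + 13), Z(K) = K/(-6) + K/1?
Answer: -4303224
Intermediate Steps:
a = 12 (a = 8 + 4 = 12)
Z(K) = 5*K/6 (Z(K) = K*(-⅙) + K*1 = -K/6 + K = 5*K/6)
r(X) = 3 + 2*X (r(X) = 3 + (X + X) = 3 + 2*X)
R(s, g) = (13 + g)*(27 + s) (R(s, g) = (s + (3 + 2*12))*(g + 13) = (s + (3 + 24))*(13 + g) = (s + 27)*(13 + g) = (27 + s)*(13 + g) = (13 + g)*(27 + s))
(84*Z(-18) + R(-9, -24)) - 4301766 = (84*((⅚)*(-18)) + (351 + 13*(-9) + 27*(-24) - 24*(-9))) - 4301766 = (84*(-15) + (351 - 117 - 648 + 216)) - 4301766 = (-1260 - 198) - 4301766 = -1458 - 4301766 = -4303224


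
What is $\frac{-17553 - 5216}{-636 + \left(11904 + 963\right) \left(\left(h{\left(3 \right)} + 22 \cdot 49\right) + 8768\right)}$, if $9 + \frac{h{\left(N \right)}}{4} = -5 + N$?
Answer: $- \frac{22769}{126121698} \approx -0.00018053$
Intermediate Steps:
$h{\left(N \right)} = -56 + 4 N$ ($h{\left(N \right)} = -36 + 4 \left(-5 + N\right) = -36 + \left(-20 + 4 N\right) = -56 + 4 N$)
$\frac{-17553 - 5216}{-636 + \left(11904 + 963\right) \left(\left(h{\left(3 \right)} + 22 \cdot 49\right) + 8768\right)} = \frac{-17553 - 5216}{-636 + \left(11904 + 963\right) \left(\left(\left(-56 + 4 \cdot 3\right) + 22 \cdot 49\right) + 8768\right)} = - \frac{22769}{-636 + 12867 \left(\left(\left(-56 + 12\right) + 1078\right) + 8768\right)} = - \frac{22769}{-636 + 12867 \left(\left(-44 + 1078\right) + 8768\right)} = - \frac{22769}{-636 + 12867 \left(1034 + 8768\right)} = - \frac{22769}{-636 + 12867 \cdot 9802} = - \frac{22769}{-636 + 126122334} = - \frac{22769}{126121698}$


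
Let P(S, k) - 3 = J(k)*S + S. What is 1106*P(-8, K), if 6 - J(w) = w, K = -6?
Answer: -111706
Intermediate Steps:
J(w) = 6 - w
P(S, k) = 3 + S + S*(6 - k) (P(S, k) = 3 + ((6 - k)*S + S) = 3 + (S*(6 - k) + S) = 3 + (S + S*(6 - k)) = 3 + S + S*(6 - k))
1106*P(-8, K) = 1106*(3 - 8 - 1*(-8)*(-6 - 6)) = 1106*(3 - 8 - 1*(-8)*(-12)) = 1106*(3 - 8 - 96) = 1106*(-101) = -111706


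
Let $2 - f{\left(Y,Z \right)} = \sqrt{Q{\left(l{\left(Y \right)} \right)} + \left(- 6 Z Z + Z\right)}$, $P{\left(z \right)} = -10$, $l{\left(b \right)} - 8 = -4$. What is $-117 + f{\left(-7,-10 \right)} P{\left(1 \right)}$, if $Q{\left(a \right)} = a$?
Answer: $-137 + 10 i \sqrt{606} \approx -137.0 + 246.17 i$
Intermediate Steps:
$l{\left(b \right)} = 4$ ($l{\left(b \right)} = 8 - 4 = 4$)
$f{\left(Y,Z \right)} = 2 - \sqrt{4 + Z - 6 Z^{2}}$ ($f{\left(Y,Z \right)} = 2 - \sqrt{4 + \left(- 6 Z Z + Z\right)} = 2 - \sqrt{4 - \left(- Z + 6 Z^{2}\right)} = 2 - \sqrt{4 + Z - 6 Z^{2}}$)
$-117 + f{\left(-7,-10 \right)} P{\left(1 \right)} = -117 + \left(2 - \sqrt{4 - 10 - 6 \left(-10\right)^{2}}\right) \left(-10\right) = -117 + \left(2 - \sqrt{4 - 10 - 600}\right) \left(-10\right) = -117 + \left(2 - \sqrt{-606}\right) \left(-10\right) = -117 + \left(2 - i \sqrt{606}\right) \left(-10\right) = -117 - \left(20 - 10 i \sqrt{606}\right) = -137 + 10 i \sqrt{606}$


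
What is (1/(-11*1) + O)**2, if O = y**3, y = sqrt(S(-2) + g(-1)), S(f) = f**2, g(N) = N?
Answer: 3268/121 - 6*sqrt(3)/11 ≈ 26.064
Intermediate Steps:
y = sqrt(3) (y = sqrt((-2)**2 - 1) = sqrt(4 - 1) = sqrt(3) ≈ 1.7320)
O = 3*sqrt(3) (O = (sqrt(3))**3 = 3*sqrt(3) ≈ 5.1962)
(1/(-11*1) + O)**2 = (1/(-11*1) + 3*sqrt(3))**2 = (1/(-11) + 3*sqrt(3))**2 = (-1/11 + 3*sqrt(3))**2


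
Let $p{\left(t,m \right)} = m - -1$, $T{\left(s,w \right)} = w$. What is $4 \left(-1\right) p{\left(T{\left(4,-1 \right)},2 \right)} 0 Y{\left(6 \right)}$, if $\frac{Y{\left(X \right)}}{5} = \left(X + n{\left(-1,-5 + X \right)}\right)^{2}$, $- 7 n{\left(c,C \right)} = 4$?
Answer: $0$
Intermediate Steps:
$n{\left(c,C \right)} = - \frac{4}{7}$ ($n{\left(c,C \right)} = \left(- \frac{1}{7}\right) 4 = - \frac{4}{7}$)
$Y{\left(X \right)} = 5 \left(- \frac{4}{7} + X\right)^{2}$ ($Y{\left(X \right)} = 5 \left(X - \frac{4}{7}\right)^{2} = 5 \left(- \frac{4}{7} + X\right)^{2}$)
$p{\left(t,m \right)} = 1 + m$ ($p{\left(t,m \right)} = m + 1 = 1 + m$)
$4 \left(-1\right) p{\left(T{\left(4,-1 \right)},2 \right)} 0 Y{\left(6 \right)} = 4 \left(-1\right) \left(1 + 2\right) 0 \frac{5 \left(-4 + 7 \cdot 6\right)^{2}}{49} = \left(-4\right) 3 \cdot 0 \frac{5 \left(-4 + 42\right)^{2}}{49} = - 12 \cdot 0 \frac{5 \cdot 38^{2}}{49} = - 12 \cdot 0 \cdot \frac{5}{49} \cdot 1444 = - 12 \cdot 0 \cdot \frac{7220}{49} = \left(-12\right) 0 = 0$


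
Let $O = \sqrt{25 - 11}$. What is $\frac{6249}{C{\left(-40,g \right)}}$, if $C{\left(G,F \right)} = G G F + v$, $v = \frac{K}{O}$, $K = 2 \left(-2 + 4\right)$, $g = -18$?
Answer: $- \frac{157474800}{725759999} - \frac{6249 \sqrt{14}}{2903039996} \approx -0.21699$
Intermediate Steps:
$K = 4$ ($K = 2 \cdot 2 = 4$)
$O = \sqrt{14} \approx 3.7417$
$v = \frac{2 \sqrt{14}}{7}$ ($v = \frac{4}{\sqrt{14}} = 4 \frac{\sqrt{14}}{14} = \frac{2 \sqrt{14}}{7} \approx 1.069$)
$C{\left(G,F \right)} = \frac{2 \sqrt{14}}{7} + F G^{2}$ ($C{\left(G,F \right)} = G G F + \frac{2 \sqrt{14}}{7} = G^{2} F + \frac{2 \sqrt{14}}{7} = F G^{2} + \frac{2 \sqrt{14}}{7} = \frac{2 \sqrt{14}}{7} + F G^{2}$)
$\frac{6249}{C{\left(-40,g \right)}} = \frac{6249}{\frac{2 \sqrt{14}}{7} - 18 \left(-40\right)^{2}} = \frac{6249}{\frac{2 \sqrt{14}}{7} - 28800} = \frac{6249}{-28800 + \frac{2 \sqrt{14}}{7}}$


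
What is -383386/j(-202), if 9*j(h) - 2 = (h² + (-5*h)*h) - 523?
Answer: 383386/18193 ≈ 21.073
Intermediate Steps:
j(h) = -521/9 - 4*h²/9 (j(h) = 2/9 + ((h² + (-5*h)*h) - 523)/9 = 2/9 + ((h² - 5*h²) - 523)/9 = 2/9 + (-4*h² - 523)/9 = 2/9 + (-523 - 4*h²)/9 = 2/9 + (-523/9 - 4*h²/9) = -521/9 - 4*h²/9)
-383386/j(-202) = -383386/(-521/9 - 4/9*(-202)²) = -383386/(-521/9 - 4/9*40804) = -383386/(-521/9 - 163216/9) = -383386/(-18193) = -383386*(-1/18193) = 383386/18193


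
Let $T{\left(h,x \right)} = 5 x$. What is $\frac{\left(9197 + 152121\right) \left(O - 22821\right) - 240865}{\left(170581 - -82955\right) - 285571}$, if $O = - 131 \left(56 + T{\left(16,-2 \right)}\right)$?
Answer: $\frac{4653781211}{32035} \approx 1.4527 \cdot 10^{5}$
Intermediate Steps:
$O = -6026$ ($O = - 131 \left(56 + 5 \left(-2\right)\right) = - 131 \left(56 - 10\right) = \left(-131\right) 46 = -6026$)
$\frac{\left(9197 + 152121\right) \left(O - 22821\right) - 240865}{\left(170581 - -82955\right) - 285571} = \frac{\left(9197 + 152121\right) \left(-6026 - 22821\right) - 240865}{\left(170581 - -82955\right) - 285571} = \frac{161318 \left(-28847\right) - 240865}{\left(170581 + 82955\right) - 285571} = \frac{-4653540346 - 240865}{253536 - 285571} = - \frac{4653781211}{-32035} = \left(-4653781211\right) \left(- \frac{1}{32035}\right) = \frac{4653781211}{32035}$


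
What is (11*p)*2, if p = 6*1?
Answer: 132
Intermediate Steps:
p = 6
(11*p)*2 = (11*6)*2 = 66*2 = 132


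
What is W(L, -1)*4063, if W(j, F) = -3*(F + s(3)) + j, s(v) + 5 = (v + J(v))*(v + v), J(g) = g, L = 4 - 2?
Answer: -357544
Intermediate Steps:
L = 2
s(v) = -5 + 4*v² (s(v) = -5 + (v + v)*(v + v) = -5 + (2*v)*(2*v) = -5 + 4*v²)
W(j, F) = -93 + j - 3*F (W(j, F) = -3*(F + (-5 + 4*3²)) + j = -3*(F + (-5 + 4*9)) + j = -3*(F + (-5 + 36)) + j = -3*(F + 31) + j = -3*(31 + F) + j = (-93 - 3*F) + j = -93 + j - 3*F)
W(L, -1)*4063 = (-93 + 2 - 3*(-1))*4063 = (-93 + 2 + 3)*4063 = -88*4063 = -357544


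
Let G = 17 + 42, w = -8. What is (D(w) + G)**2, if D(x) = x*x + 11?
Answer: 17956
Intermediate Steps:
D(x) = 11 + x**2 (D(x) = x**2 + 11 = 11 + x**2)
G = 59
(D(w) + G)**2 = ((11 + (-8)**2) + 59)**2 = ((11 + 64) + 59)**2 = (75 + 59)**2 = 134**2 = 17956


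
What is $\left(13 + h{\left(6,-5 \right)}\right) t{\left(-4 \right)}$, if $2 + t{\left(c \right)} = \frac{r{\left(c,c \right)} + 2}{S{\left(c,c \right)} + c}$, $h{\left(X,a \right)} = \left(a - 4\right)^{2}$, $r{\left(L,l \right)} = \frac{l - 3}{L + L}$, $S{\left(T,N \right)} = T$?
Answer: $- \frac{7097}{32} \approx -221.78$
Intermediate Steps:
$r{\left(L,l \right)} = \frac{-3 + l}{2 L}$
$h{\left(X,a \right)} = \left(-4 + a\right)^{2}$
$t{\left(c \right)} = -2 + \frac{2 + \frac{-3 + c}{2 c}}{2 c}$ ($t{\left(c \right)} = -2 + \frac{\frac{-3 + c}{2 c} + 2}{c + c} = -2 + \frac{2 + \frac{-3 + c}{2 c}}{2 c}$)
$\left(13 + h{\left(6,-5 \right)}\right) t{\left(-4 \right)} = \left(13 + \left(-4 - 5\right)^{2}\right) \left(-2 - \frac{3}{4 \cdot 16} + \frac{5}{4 \left(-4\right)}\right) = \left(13 + \left(-9\right)^{2}\right) \left(-2 - \frac{3}{64} + \frac{5}{4} \left(- \frac{1}{4}\right)\right) = \left(13 + 81\right) \left(-2 - \frac{3}{64} - \frac{5}{16}\right) = 94 \left(- \frac{151}{64}\right) = - \frac{7097}{32}$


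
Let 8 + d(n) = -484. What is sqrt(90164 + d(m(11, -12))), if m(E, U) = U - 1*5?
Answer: 2*sqrt(22418) ≈ 299.45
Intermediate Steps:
m(E, U) = -5 + U (m(E, U) = U - 5 = -5 + U)
d(n) = -492 (d(n) = -8 - 484 = -492)
sqrt(90164 + d(m(11, -12))) = sqrt(90164 - 492) = sqrt(89672) = 2*sqrt(22418)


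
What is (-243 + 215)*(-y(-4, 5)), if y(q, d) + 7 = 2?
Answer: -140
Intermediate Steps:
y(q, d) = -5 (y(q, d) = -7 + 2 = -5)
(-243 + 215)*(-y(-4, 5)) = (-243 + 215)*(-1*(-5)) = -28*5 = -140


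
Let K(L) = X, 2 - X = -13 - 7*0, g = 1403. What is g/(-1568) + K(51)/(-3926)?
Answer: -2765849/3077984 ≈ -0.89859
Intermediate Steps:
X = 15 (X = 2 - (-13 - 7*0) = 2 - (-13 + 0) = 2 - 1*(-13) = 2 + 13 = 15)
K(L) = 15
g/(-1568) + K(51)/(-3926) = 1403/(-1568) + 15/(-3926) = 1403*(-1/1568) + 15*(-1/3926) = -1403/1568 - 15/3926 = -2765849/3077984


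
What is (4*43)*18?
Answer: 3096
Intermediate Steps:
(4*43)*18 = 172*18 = 3096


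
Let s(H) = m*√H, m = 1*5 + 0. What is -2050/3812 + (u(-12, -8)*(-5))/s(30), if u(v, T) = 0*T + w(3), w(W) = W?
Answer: -1025/1906 - √30/10 ≈ -1.0855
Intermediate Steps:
u(v, T) = 3 (u(v, T) = 0*T + 3 = 0 + 3 = 3)
m = 5 (m = 5 + 0 = 5)
s(H) = 5*√H
-2050/3812 + (u(-12, -8)*(-5))/s(30) = -2050/3812 + (3*(-5))/((5*√30)) = -2050*1/3812 - √30/10 = -1025/1906 - √30/10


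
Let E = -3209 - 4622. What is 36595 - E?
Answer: 44426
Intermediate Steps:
E = -7831
36595 - E = 36595 - 1*(-7831) = 36595 + 7831 = 44426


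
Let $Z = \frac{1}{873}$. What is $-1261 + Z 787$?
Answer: $- \frac{1100066}{873} \approx -1260.1$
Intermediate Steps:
$Z = \frac{1}{873} \approx 0.0011455$
$-1261 + Z 787 = -1261 + \frac{1}{873} \cdot 787 = -1261 + \frac{787}{873} = - \frac{1100066}{873}$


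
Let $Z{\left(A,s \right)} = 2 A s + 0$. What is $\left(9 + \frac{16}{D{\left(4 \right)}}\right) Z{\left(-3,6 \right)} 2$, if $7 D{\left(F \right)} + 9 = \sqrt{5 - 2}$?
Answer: $\frac{3672}{13} + \frac{1344 \sqrt{3}}{13} \approx 461.53$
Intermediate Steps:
$D{\left(F \right)} = - \frac{9}{7} + \frac{\sqrt{3}}{7}$ ($D{\left(F \right)} = - \frac{9}{7} + \frac{\sqrt{5 - 2}}{7} = - \frac{9}{7} + \frac{\sqrt{3}}{7}$)
$Z{\left(A,s \right)} = 2 A s$ ($Z{\left(A,s \right)} = 2 A s + 0 = 2 A s$)
$\left(9 + \frac{16}{D{\left(4 \right)}}\right) Z{\left(-3,6 \right)} 2 = \left(9 + \frac{16}{- \frac{9}{7} + \frac{\sqrt{3}}{7}}\right) 2 \left(-3\right) 6 \cdot 2 = \left(9 + \frac{16}{- \frac{9}{7} + \frac{\sqrt{3}}{7}}\right) \left(\left(-36\right) 2\right) = \left(9 + \frac{16}{- \frac{9}{7} + \frac{\sqrt{3}}{7}}\right) \left(-72\right) = -648 - \frac{1152}{- \frac{9}{7} + \frac{\sqrt{3}}{7}}$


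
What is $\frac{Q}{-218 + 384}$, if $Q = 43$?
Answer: $\frac{43}{166} \approx 0.25904$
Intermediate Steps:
$\frac{Q}{-218 + 384} = \frac{1}{-218 + 384} \cdot 43 = \frac{1}{166} \cdot 43 = \frac{43}{166}$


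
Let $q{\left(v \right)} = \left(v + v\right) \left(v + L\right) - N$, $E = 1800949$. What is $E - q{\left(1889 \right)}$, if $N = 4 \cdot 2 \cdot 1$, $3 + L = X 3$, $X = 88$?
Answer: $-6321743$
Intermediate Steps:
$L = 261$ ($L = -3 + 88 \cdot 3 = -3 + 264 = 261$)
$N = 8$ ($N = 8 \cdot 1 = 8$)
$q{\left(v \right)} = -8 + 2 v \left(261 + v\right)$ ($q{\left(v \right)} = \left(v + v\right) \left(v + 261\right) - 8 = 2 v \left(261 + v\right) - 8 = -8 + 2 v \left(261 + v\right)$)
$E - q{\left(1889 \right)} = 1800949 - \left(-8 + 2 \cdot 1889^{2} + 522 \cdot 1889\right) = 1800949 - \left(-8 + 2 \cdot 3568321 + 986058\right) = 1800949 - \left(-8 + 7136642 + 986058\right) = 1800949 - 8122692 = -6321743$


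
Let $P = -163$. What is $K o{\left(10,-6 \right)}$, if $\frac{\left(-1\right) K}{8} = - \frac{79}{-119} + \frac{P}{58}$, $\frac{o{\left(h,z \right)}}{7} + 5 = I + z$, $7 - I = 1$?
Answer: $- \frac{296300}{493} \approx -601.01$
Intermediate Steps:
$I = 6$ ($I = 7 - 1 = 6$)
$o{\left(h,z \right)} = 7 + 7 z$ ($o{\left(h,z \right)} = -35 + 7 \left(6 + z\right) = -35 + \left(42 + 7 z\right) = 7 + 7 z$)
$K = \frac{59260}{3451}$ ($K = - 8 \left(- \frac{79}{-119} - \frac{163}{58}\right) = - 8 \left(\left(-79\right) \left(- \frac{1}{119}\right) - \frac{163}{58}\right) = - 8 \left(\frac{79}{119} - \frac{163}{58}\right) = \left(-8\right) \left(- \frac{14815}{6902}\right) = \frac{59260}{3451} \approx 17.172$)
$K o{\left(10,-6 \right)} = \frac{59260 \left(7 + 7 \left(-6\right)\right)}{3451} = \frac{59260 \left(7 - 42\right)}{3451} = \frac{59260}{3451} \left(-35\right) = - \frac{296300}{493}$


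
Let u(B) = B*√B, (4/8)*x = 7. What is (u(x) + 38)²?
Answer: 4188 + 1064*√14 ≈ 8169.1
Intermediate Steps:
x = 14 (x = 2*7 = 14)
u(B) = B^(3/2)
(u(x) + 38)² = (14^(3/2) + 38)² = (14*√14 + 38)² = (38 + 14*√14)²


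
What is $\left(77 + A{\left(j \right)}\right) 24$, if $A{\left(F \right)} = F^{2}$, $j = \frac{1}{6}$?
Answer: $\frac{5546}{3} \approx 1848.7$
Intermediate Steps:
$j = \frac{1}{6} \approx 0.16667$
$\left(77 + A{\left(j \right)}\right) 24 = \left(77 + \left(\frac{1}{6}\right)^{2}\right) 24 = \left(77 + \frac{1}{36}\right) 24 = \frac{2773}{36} \cdot 24 = \frac{5546}{3}$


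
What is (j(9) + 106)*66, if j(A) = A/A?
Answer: 7062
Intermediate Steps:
j(A) = 1
(j(9) + 106)*66 = (1 + 106)*66 = 107*66 = 7062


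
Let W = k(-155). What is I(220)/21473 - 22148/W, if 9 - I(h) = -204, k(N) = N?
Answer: 475617019/3328315 ≈ 142.90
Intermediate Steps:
I(h) = 213 (I(h) = 9 - 1*(-204) = 9 + 204 = 213)
W = -155
I(220)/21473 - 22148/W = 213/21473 - 22148/(-155) = 213*(1/21473) - 22148*(-1/155) = 213/21473 + 22148/155 = 475617019/3328315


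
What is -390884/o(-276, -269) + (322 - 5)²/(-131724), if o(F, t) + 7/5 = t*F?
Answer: -294746843237/48897661212 ≈ -6.0278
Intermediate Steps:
o(F, t) = -7/5 + F*t (o(F, t) = -7/5 + t*F = -7/5 + F*t)
-390884/o(-276, -269) + (322 - 5)²/(-131724) = -390884/(-7/5 - 276*(-269)) + (322 - 5)²/(-131724) = -390884/(-7/5 + 74244) + 317²*(-1/131724) = -390884/371213/5 + 100489*(-1/131724) = -390884*5/371213 - 100489/131724 = -1954420/371213 - 100489/131724 = -294746843237/48897661212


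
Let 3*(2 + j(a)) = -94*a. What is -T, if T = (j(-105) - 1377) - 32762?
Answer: 30851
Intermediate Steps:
j(a) = -2 - 94*a/3 (j(a) = -2 + (-94*a)/3 = -2 - 94*a/3)
T = -30851 (T = ((-2 - 94/3*(-105)) - 1377) - 32762 = ((-2 + 3290) - 1377) - 32762 = (3288 - 1377) - 32762 = 1911 - 32762 = -30851)
-T = -1*(-30851) = 30851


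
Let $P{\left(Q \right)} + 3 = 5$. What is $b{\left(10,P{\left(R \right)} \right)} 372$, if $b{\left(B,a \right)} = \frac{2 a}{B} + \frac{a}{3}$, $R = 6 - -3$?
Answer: $\frac{1984}{5} \approx 396.8$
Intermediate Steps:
$R = 9$ ($R = 6 + 3 = 9$)
$P{\left(Q \right)} = 2$ ($P{\left(Q \right)} = -3 + 5 = 2$)
$b{\left(B,a \right)} = \frac{a}{3} + \frac{2 a}{B}$ ($b{\left(B,a \right)} = \frac{2 a}{B} + a \frac{1}{3} = \frac{2 a}{B} + \frac{a}{3} = \frac{a}{3} + \frac{2 a}{B}$)
$b{\left(10,P{\left(R \right)} \right)} 372 = \frac{1}{3} \cdot 2 \cdot \frac{1}{10} \left(6 + 10\right) 372 = \frac{1}{3} \cdot 2 \cdot \frac{1}{10} \cdot 16 \cdot 372 = \frac{16}{15} \cdot 372 = \frac{1984}{5}$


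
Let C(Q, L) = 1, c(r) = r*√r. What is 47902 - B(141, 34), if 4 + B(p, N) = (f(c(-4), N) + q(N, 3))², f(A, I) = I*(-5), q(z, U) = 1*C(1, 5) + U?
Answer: 20350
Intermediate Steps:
c(r) = r^(3/2)
q(z, U) = 1 + U (q(z, U) = 1*1 + U = 1 + U)
f(A, I) = -5*I
B(p, N) = -4 + (4 - 5*N)² (B(p, N) = -4 + (-5*N + (1 + 3))² = -4 + (-5*N + 4)² = -4 + (4 - 5*N)²)
47902 - B(141, 34) = 47902 - (-4 + (-4 + 5*34)²) = 47902 - (-4 + (-4 + 170)²) = 47902 - (-4 + 166²) = 47902 - (-4 + 27556) = 47902 - 1*27552 = 47902 - 27552 = 20350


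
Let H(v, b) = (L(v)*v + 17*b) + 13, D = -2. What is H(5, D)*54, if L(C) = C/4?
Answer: -1593/2 ≈ -796.50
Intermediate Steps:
L(C) = C/4 (L(C) = C*(1/4) = C/4)
H(v, b) = 13 + 17*b + v**2/4 (H(v, b) = ((v/4)*v + 17*b) + 13 = (v**2/4 + 17*b) + 13 = (17*b + v**2/4) + 13 = 13 + 17*b + v**2/4)
H(5, D)*54 = (13 + 17*(-2) + (1/4)*5**2)*54 = (13 - 34 + (1/4)*25)*54 = (13 - 34 + 25/4)*54 = -59/4*54 = -1593/2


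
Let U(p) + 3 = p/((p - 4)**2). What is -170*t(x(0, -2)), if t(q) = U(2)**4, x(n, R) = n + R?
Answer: -53125/8 ≈ -6640.6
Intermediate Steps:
U(p) = -3 + p/(-4 + p)**2 (U(p) = -3 + p/((p - 4)**2) = -3 + p/((-4 + p)**2) = -3 + p/(-4 + p)**2)
x(n, R) = R + n
t(q) = 625/16 (t(q) = (-3 + 2/(-4 + 2)**2)**4 = (-3 + 2/(-2)**2)**4 = (-3 + 2*(1/4))**4 = (-3 + 1/2)**4 = (-5/2)**4 = 625/16)
-170*t(x(0, -2)) = -170*625/16 = -53125/8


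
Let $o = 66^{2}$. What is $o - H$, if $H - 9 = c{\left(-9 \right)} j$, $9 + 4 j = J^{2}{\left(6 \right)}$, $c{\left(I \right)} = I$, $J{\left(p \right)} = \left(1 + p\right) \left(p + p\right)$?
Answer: $\frac{80811}{4} \approx 20203.0$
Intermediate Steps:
$J{\left(p \right)} = 2 p \left(1 + p\right)$ ($J{\left(p \right)} = \left(1 + p\right) 2 p = 2 p \left(1 + p\right)$)
$j = \frac{7047}{4}$ ($j = - \frac{9}{4} + \frac{\left(2 \cdot 6 \left(1 + 6\right)\right)^{2}}{4} = - \frac{9}{4} + \frac{\left(2 \cdot 6 \cdot 7\right)^{2}}{4} = - \frac{9}{4} + \frac{84^{2}}{4} = - \frac{9}{4} + \frac{1}{4} \cdot 7056 = - \frac{9}{4} + 1764 = \frac{7047}{4} \approx 1761.8$)
$o = 4356$
$H = - \frac{63387}{4}$ ($H = 9 - \frac{63423}{4} = - \frac{63387}{4} \approx -15847.0$)
$o - H = 4356 - - \frac{63387}{4} = 4356 + \frac{63387}{4} = \frac{80811}{4}$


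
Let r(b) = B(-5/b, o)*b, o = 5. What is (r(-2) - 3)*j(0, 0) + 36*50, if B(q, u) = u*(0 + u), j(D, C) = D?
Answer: 1800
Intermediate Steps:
B(q, u) = u**2 (B(q, u) = u*u = u**2)
r(b) = 25*b (r(b) = 5**2*b = 25*b)
(r(-2) - 3)*j(0, 0) + 36*50 = (25*(-2) - 3)*0 + 36*50 = (-50 - 3)*0 + 1800 = -53*0 + 1800 = 0 + 1800 = 1800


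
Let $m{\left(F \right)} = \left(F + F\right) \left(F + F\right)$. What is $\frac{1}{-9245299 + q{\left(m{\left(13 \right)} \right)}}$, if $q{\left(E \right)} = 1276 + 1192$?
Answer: $- \frac{1}{9242831} \approx -1.0819 \cdot 10^{-7}$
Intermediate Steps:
$m{\left(F \right)} = 4 F^{2}$ ($m{\left(F \right)} = 2 F 2 F = 4 F^{2}$)
$q{\left(E \right)} = 2468$
$\frac{1}{-9245299 + q{\left(m{\left(13 \right)} \right)}} = \frac{1}{-9245299 + 2468} = \frac{1}{-9242831} = - \frac{1}{9242831}$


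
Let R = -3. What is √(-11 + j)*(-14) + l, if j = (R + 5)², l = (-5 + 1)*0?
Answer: -14*I*√7 ≈ -37.041*I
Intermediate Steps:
l = 0 (l = -4*0 = 0)
j = 4 (j = (-3 + 5)² = 2² = 4)
√(-11 + j)*(-14) + l = √(-11 + 4)*(-14) + 0 = √(-7)*(-14) + 0 = (I*√7)*(-14) + 0 = -14*I*√7 + 0 = -14*I*√7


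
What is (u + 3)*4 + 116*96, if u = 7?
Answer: 11176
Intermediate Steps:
(u + 3)*4 + 116*96 = (7 + 3)*4 + 116*96 = 10*4 + 11136 = 40 + 11136 = 11176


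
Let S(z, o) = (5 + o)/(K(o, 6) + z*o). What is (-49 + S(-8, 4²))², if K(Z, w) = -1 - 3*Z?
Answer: 8398404/3481 ≈ 2412.6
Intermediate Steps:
S(z, o) = (5 + o)/(-1 - 3*o + o*z) (S(z, o) = (5 + o)/((-1 - 3*o) + z*o) = (5 + o)/((-1 - 3*o) + o*z) = (5 + o)/(-1 - 3*o + o*z))
(-49 + S(-8, 4²))² = (-49 + (5 + 4²)/(-1 - 3*4² + 4²*(-8)))² = (-49 + (5 + 16)/(-1 - 3*16 + 16*(-8)))² = (-49 + 21/(-1 - 48 - 128))² = (-49 + 21/(-177))² = (-49 - 1/177*21)² = (-49 - 7/59)² = (-2898/59)² = 8398404/3481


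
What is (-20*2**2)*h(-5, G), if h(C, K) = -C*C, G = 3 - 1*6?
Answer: 2000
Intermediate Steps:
G = -3 (G = 3 - 6 = -3)
h(C, K) = -C**2
(-20*2**2)*h(-5, G) = (-20*2**2)*(-1*(-5)**2) = (-20*4)*(-1*25) = -80*(-25) = 2000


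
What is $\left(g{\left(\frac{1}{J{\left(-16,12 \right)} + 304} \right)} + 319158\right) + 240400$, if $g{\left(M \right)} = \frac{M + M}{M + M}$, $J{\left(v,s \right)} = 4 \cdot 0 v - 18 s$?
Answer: $559559$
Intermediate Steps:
$J{\left(v,s \right)} = - 18 s$ ($J{\left(v,s \right)} = 0 v - 18 s = 0 - 18 s = - 18 s$)
$g{\left(M \right)} = 1$ ($g{\left(M \right)} = \frac{2 M}{2 M} = 2 M \frac{1}{2 M} = 1$)
$\left(g{\left(\frac{1}{J{\left(-16,12 \right)} + 304} \right)} + 319158\right) + 240400 = \left(1 + 319158\right) + 240400 = 319159 + 240400 = 559559$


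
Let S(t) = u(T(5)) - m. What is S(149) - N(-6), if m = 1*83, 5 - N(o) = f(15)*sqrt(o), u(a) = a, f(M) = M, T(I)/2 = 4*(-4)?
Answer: -120 + 15*I*sqrt(6) ≈ -120.0 + 36.742*I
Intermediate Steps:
T(I) = -32 (T(I) = 2*(4*(-4)) = 2*(-16) = -32)
N(o) = 5 - 15*sqrt(o)
m = 83
S(t) = -115 (S(t) = -32 - 1*83 = -32 - 83 = -115)
S(149) - N(-6) = -115 - (5 - 15*I*sqrt(6)) = -115 + (-5 + 15*I*sqrt(6)) = -120 + 15*I*sqrt(6)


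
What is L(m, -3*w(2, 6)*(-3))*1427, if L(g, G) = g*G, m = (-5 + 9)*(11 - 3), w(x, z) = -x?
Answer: -821952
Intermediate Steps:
m = 32 (m = 4*8 = 32)
L(g, G) = G*g
L(m, -3*w(2, 6)*(-3))*1427 = ((-(-3)*2*(-3))*32)*1427 = ((-3*(-2)*(-3))*32)*1427 = ((6*(-3))*32)*1427 = -18*32*1427 = -576*1427 = -821952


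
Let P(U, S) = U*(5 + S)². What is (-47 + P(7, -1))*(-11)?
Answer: -715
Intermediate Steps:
(-47 + P(7, -1))*(-11) = (-47 + 7*(5 - 1)²)*(-11) = (-47 + 7*4²)*(-11) = (-47 + 7*16)*(-11) = (-47 + 112)*(-11) = 65*(-11) = -715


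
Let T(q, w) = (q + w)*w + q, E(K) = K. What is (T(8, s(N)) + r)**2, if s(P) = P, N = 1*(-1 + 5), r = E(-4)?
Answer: 2704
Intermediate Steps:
r = -4
N = 4 (N = 1*4 = 4)
T(q, w) = q + w*(q + w) (T(q, w) = w*(q + w) + q = q + w*(q + w))
(T(8, s(N)) + r)**2 = ((8 + 4**2 + 8*4) - 4)**2 = ((8 + 16 + 32) - 4)**2 = (56 - 4)**2 = 52**2 = 2704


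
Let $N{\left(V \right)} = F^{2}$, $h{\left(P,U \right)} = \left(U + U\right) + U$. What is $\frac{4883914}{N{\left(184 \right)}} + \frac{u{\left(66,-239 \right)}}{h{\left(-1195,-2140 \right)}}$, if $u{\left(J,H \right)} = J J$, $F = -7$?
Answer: $\frac{373268029}{3745} \approx 99671.0$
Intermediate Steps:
$u{\left(J,H \right)} = J^{2}$
$h{\left(P,U \right)} = 3 U$ ($h{\left(P,U \right)} = 2 U + U = 3 U$)
$N{\left(V \right)} = 49$ ($N{\left(V \right)} = \left(-7\right)^{2} = 49$)
$\frac{4883914}{N{\left(184 \right)}} + \frac{u{\left(66,-239 \right)}}{h{\left(-1195,-2140 \right)}} = \frac{4883914}{49} + \frac{66^{2}}{3 \left(-2140\right)} = 4883914 \cdot \frac{1}{49} + \frac{4356}{-6420} = \frac{697702}{7} + 4356 \left(- \frac{1}{6420}\right) = \frac{697702}{7} - \frac{363}{535} = \frac{373268029}{3745}$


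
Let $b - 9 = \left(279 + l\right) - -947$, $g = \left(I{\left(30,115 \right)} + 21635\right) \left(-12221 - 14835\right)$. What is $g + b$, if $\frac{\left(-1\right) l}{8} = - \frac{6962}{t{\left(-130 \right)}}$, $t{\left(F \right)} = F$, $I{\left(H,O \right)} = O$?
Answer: $- \frac{38250367573}{65} \approx -5.8847 \cdot 10^{8}$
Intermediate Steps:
$l = - \frac{27848}{65}$ ($l = - 8 \left(- \frac{6962}{-130}\right) = - 8 \left(\left(-6962\right) \left(- \frac{1}{130}\right)\right) = \left(-8\right) \frac{3481}{65} = - \frac{27848}{65} \approx -428.43$)
$g = -588468000$ ($g = \left(115 + 21635\right) \left(-12221 - 14835\right) = 21750 \left(-27056\right) = -588468000$)
$b = \frac{52427}{65}$ ($b = 9 + \left(\left(279 - \frac{27848}{65}\right) - -947\right) = 9 + \left(- \frac{9713}{65} + \left(1012 - 65\right)\right) = 9 + \left(- \frac{9713}{65} + 947\right) = 9 + \frac{51842}{65} = \frac{52427}{65} \approx 806.57$)
$g + b = -588468000 + \frac{52427}{65} = - \frac{38250367573}{65}$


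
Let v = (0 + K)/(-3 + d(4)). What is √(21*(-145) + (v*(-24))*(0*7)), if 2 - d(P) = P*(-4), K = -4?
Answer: I*√3045 ≈ 55.182*I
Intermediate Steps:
d(P) = 2 + 4*P (d(P) = 2 - P*(-4) = 2 - (-4)*P = 2 + 4*P)
v = -4/15 (v = (0 - 4)/(-3 + (2 + 4*4)) = -4/(-3 + (2 + 16)) = -4/(-3 + 18) = -4/15 ≈ -0.26667)
√(21*(-145) + (v*(-24))*(0*7)) = √(21*(-145) + (-4/15*(-24))*(0*7)) = √(-3045 + (32/5)*0) = √(-3045 + 0) = √(-3045) = I*√3045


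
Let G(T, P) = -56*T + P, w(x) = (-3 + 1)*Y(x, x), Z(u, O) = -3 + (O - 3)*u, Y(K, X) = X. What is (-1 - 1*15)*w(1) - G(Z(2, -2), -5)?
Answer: -691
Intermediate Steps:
Z(u, O) = -3 + u*(-3 + O) (Z(u, O) = -3 + (-3 + O)*u = -3 + u*(-3 + O))
w(x) = -2*x (w(x) = (-3 + 1)*x = -2*x)
G(T, P) = P - 56*T
(-1 - 1*15)*w(1) - G(Z(2, -2), -5) = (-1 - 1*15)*(-2*1) - (-5 - 56*(-3 - 3*2 - 2*2)) = (-1 - 15)*(-2) - (-5 - 56*(-3 - 6 - 4)) = -16*(-2) - (-5 - 56*(-13)) = 32 - (-5 + 728) = 32 - 1*723 = 32 - 723 = -691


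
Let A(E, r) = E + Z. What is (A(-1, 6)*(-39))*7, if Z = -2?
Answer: 819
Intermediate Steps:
A(E, r) = -2 + E (A(E, r) = E - 2 = -2 + E)
(A(-1, 6)*(-39))*7 = ((-2 - 1)*(-39))*7 = -3*(-39)*7 = 117*7 = 819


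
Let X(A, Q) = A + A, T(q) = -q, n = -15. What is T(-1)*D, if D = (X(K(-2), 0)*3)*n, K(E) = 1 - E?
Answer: -270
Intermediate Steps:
X(A, Q) = 2*A
D = -270 (D = ((2*(1 - 1*(-2)))*3)*(-15) = ((2*(1 + 2))*3)*(-15) = ((2*3)*3)*(-15) = (6*3)*(-15) = 18*(-15) = -270)
T(-1)*D = -1*(-1)*(-270) = 1*(-270) = -270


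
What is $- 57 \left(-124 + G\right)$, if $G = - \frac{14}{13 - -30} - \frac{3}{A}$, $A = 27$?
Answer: $\frac{914983}{129} \approx 7092.9$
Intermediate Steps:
$G = - \frac{169}{387}$ ($G = - \frac{14}{13 - -30} - \frac{3}{27} = - \frac{14}{13 + 30} - \frac{1}{9} = - \frac{14}{43} - \frac{1}{9} = - \frac{169}{387} \approx -0.43669$)
$- 57 \left(-124 + G\right) = - 57 \left(-124 - \frac{169}{387}\right) = \left(-57\right) \left(- \frac{48157}{387}\right) = \frac{914983}{129}$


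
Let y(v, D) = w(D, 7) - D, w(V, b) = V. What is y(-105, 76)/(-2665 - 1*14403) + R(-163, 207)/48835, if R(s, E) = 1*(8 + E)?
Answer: 43/9767 ≈ 0.0044026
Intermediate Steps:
R(s, E) = 8 + E
y(v, D) = 0 (y(v, D) = D - D = 0)
y(-105, 76)/(-2665 - 1*14403) + R(-163, 207)/48835 = 0/(-2665 - 1*14403) + (8 + 207)/48835 = 0/(-2665 - 14403) + 215*(1/48835) = 0/(-17068) + 43/9767 = 0*(-1/17068) + 43/9767 = 0 + 43/9767 = 43/9767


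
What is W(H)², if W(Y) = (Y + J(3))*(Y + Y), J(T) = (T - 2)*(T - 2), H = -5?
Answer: 1600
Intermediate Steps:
J(T) = (-2 + T)² (J(T) = (-2 + T)*(-2 + T) = (-2 + T)²)
W(Y) = 2*Y*(1 + Y) (W(Y) = (Y + (-2 + 3)²)*(Y + Y) = (Y + 1²)*(2*Y) = (Y + 1)*(2*Y) = (1 + Y)*(2*Y) = 2*Y*(1 + Y))
W(H)² = (2*(-5)*(1 - 5))² = (2*(-5)*(-4))² = 40² = 1600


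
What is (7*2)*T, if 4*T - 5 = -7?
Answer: -7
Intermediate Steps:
T = -½ (T = 5/4 + (¼)*(-7) = 5/4 - 7/4 = -½ ≈ -0.50000)
(7*2)*T = (7*2)*(-½) = 14*(-½) = -7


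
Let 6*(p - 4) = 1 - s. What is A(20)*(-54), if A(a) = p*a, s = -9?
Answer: -6120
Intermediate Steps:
p = 17/3 (p = 4 + (1 - 1*(-9))/6 = 4 + (1 + 9)/6 = 4 + (⅙)*10 = 4 + 5/3 = 17/3 ≈ 5.6667)
A(a) = 17*a/3
A(20)*(-54) = ((17/3)*20)*(-54) = (340/3)*(-54) = -6120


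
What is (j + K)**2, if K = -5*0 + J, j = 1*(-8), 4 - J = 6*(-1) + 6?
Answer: 16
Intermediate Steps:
J = 4 (J = 4 - (6*(-1) + 6) = 4 - (-6 + 6) = 4 - 1*0 = 4 + 0 = 4)
j = -8
K = 4 (K = -5*0 + 4 = 0 + 4 = 4)
(j + K)**2 = (-8 + 4)**2 = (-4)**2 = 16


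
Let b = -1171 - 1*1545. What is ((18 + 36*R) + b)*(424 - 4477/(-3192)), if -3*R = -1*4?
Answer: -1799197625/1596 ≈ -1.1273e+6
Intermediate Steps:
b = -2716 (b = -1171 - 1545 = -2716)
R = 4/3 (R = -(-1)*4/3 = -⅓*(-4) = 4/3 ≈ 1.3333)
((18 + 36*R) + b)*(424 - 4477/(-3192)) = ((18 + 36*(4/3)) - 2716)*(424 - 4477/(-3192)) = ((18 + 48) - 2716)*(424 - 4477*(-1/3192)) = (66 - 2716)*(424 + 4477/3192) = -2650*1357885/3192 = -1799197625/1596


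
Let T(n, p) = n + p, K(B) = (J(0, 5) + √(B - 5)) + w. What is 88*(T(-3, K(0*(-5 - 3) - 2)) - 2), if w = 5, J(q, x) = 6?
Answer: 528 + 88*I*√7 ≈ 528.0 + 232.83*I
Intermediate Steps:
K(B) = 11 + √(-5 + B) (K(B) = (6 + √(B - 5)) + 5 = (6 + √(-5 + B)) + 5 = 11 + √(-5 + B))
88*(T(-3, K(0*(-5 - 3) - 2)) - 2) = 88*((-3 + (11 + √(-5 + (0*(-5 - 3) - 2)))) - 2) = 88*((-3 + (11 + √(-5 + (0*(-8) - 2)))) - 2) = 88*((-3 + (11 + √(-5 + (0 - 2)))) - 2) = 88*((-3 + (11 + √(-5 - 2))) - 2) = 88*((-3 + (11 + √(-7))) - 2) = 88*((-3 + (11 + I*√7)) - 2) = 88*((8 + I*√7) - 2) = 88*(6 + I*√7) = 528 + 88*I*√7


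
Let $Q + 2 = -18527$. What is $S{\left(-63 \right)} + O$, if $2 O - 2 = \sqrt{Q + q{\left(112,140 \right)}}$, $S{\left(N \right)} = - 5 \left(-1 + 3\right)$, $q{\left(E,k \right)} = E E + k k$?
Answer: $-9 + \frac{\sqrt{13615}}{2} \approx 49.342$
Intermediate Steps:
$Q = -18529$ ($Q = -2 - 18527 = -18529$)
$q{\left(E,k \right)} = E^{2} + k^{2}$
$S{\left(N \right)} = -10$ ($S{\left(N \right)} = \left(-5\right) 2 = -10$)
$O = 1 + \frac{\sqrt{13615}}{2}$ ($O = 1 + \frac{\sqrt{-18529 + \left(112^{2} + 140^{2}\right)}}{2} = 1 + \frac{\sqrt{-18529 + \left(12544 + 19600\right)}}{2} = 1 + \frac{\sqrt{-18529 + 32144}}{2} = 1 + \frac{\sqrt{13615}}{2} \approx 59.342$)
$S{\left(-63 \right)} + O = -10 + \left(1 + \frac{\sqrt{13615}}{2}\right) = -9 + \frac{\sqrt{13615}}{2}$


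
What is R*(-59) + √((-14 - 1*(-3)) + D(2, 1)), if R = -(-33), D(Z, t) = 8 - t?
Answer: -1947 + 2*I ≈ -1947.0 + 2.0*I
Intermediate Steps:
R = 33 (R = -33*(-1) = 33)
R*(-59) + √((-14 - 1*(-3)) + D(2, 1)) = 33*(-59) + √((-14 - 1*(-3)) + (8 - 1*1)) = -1947 + √((-14 + 3) + (8 - 1)) = -1947 + √(-11 + 7) = -1947 + √(-4) = -1947 + 2*I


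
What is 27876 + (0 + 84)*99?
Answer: 36192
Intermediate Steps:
27876 + (0 + 84)*99 = 27876 + 84*99 = 27876 + 8316 = 36192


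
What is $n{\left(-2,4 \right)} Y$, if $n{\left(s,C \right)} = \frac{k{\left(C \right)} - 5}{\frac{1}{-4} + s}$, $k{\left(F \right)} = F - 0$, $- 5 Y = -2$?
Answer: $\frac{8}{45} \approx 0.17778$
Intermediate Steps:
$Y = \frac{2}{5}$ ($Y = \left(- \frac{1}{5}\right) \left(-2\right) = \frac{2}{5} \approx 0.4$)
$k{\left(F \right)} = F$ ($k{\left(F \right)} = F + 0 = F$)
$n{\left(s,C \right)} = \frac{-5 + C}{- \frac{1}{4} + s}$ ($n{\left(s,C \right)} = \frac{C - 5}{\frac{1}{-4} + s} = \frac{-5 + C}{- \frac{1}{4} + s}$)
$n{\left(-2,4 \right)} Y = \frac{4 \left(-5 + 4\right)}{-1 + 4 \left(-2\right)} \frac{2}{5} = 4 \frac{1}{-1 - 8} \left(-1\right) \frac{2}{5} = 4 \frac{1}{-9} \left(-1\right) \frac{2}{5} = 4 \left(- \frac{1}{9}\right) \left(-1\right) \frac{2}{5} = \frac{4}{9} \cdot \frac{2}{5} = \frac{8}{45}$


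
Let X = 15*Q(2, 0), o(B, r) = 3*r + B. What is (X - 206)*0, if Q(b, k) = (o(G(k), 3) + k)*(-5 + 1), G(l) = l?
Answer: 0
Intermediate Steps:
o(B, r) = B + 3*r
Q(b, k) = -36 - 8*k (Q(b, k) = ((k + 3*3) + k)*(-5 + 1) = ((k + 9) + k)*(-4) = ((9 + k) + k)*(-4) = (9 + 2*k)*(-4) = -36 - 8*k)
X = -540 (X = 15*(-36 - 8*0) = 15*(-36 + 0) = 15*(-36) = -540)
(X - 206)*0 = (-540 - 206)*0 = -746*0 = 0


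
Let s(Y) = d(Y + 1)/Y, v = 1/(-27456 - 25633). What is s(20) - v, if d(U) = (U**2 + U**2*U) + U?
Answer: 516184367/1061780 ≈ 486.15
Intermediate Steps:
v = -1/53089 (v = 1/(-53089) = -1/53089 ≈ -1.8836e-5)
d(U) = U + U**2 + U**3 (d(U) = (U**2 + U**3) + U = U + U**2 + U**3)
s(Y) = (1 + Y)*(2 + Y + (1 + Y)**2)/Y (s(Y) = ((Y + 1)*(1 + (Y + 1) + (Y + 1)**2))/Y = ((1 + Y)*(1 + (1 + Y) + (1 + Y)**2))/Y = ((1 + Y)*(2 + Y + (1 + Y)**2))/Y = (1 + Y)*(2 + Y + (1 + Y)**2)/Y)
s(20) - v = (1 + 20)*(2 + 20 + (1 + 20)**2)/20 - 1*(-1/53089) = (1/20)*21*(2 + 20 + 21**2) + 1/53089 = (1/20)*21*(2 + 20 + 441) + 1/53089 = (1/20)*21*463 + 1/53089 = 9723/20 + 1/53089 = 516184367/1061780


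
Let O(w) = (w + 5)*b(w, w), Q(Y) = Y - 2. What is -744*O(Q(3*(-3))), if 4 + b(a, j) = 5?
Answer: 4464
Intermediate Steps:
b(a, j) = 1 (b(a, j) = -4 + 5 = 1)
Q(Y) = -2 + Y
O(w) = 5 + w (O(w) = (w + 5)*1 = (5 + w)*1 = 5 + w)
-744*O(Q(3*(-3))) = -744*(5 + (-2 + 3*(-3))) = -744*(5 + (-2 - 9)) = -744*(5 - 11) = -744*(-6) = 4464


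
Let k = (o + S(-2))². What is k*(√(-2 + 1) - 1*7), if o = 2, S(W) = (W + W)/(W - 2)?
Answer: -63 + 9*I ≈ -63.0 + 9.0*I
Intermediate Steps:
S(W) = 2*W/(-2 + W) (S(W) = (2*W)/(-2 + W) = 2*W/(-2 + W))
k = 9 (k = (2 + 2*(-2)/(-2 - 2))² = (2 + 2*(-2)/(-4))² = (2 + 2*(-2)*(-¼))² = (2 + 1)² = 3² = 9)
k*(√(-2 + 1) - 1*7) = 9*(√(-2 + 1) - 1*7) = 9*(√(-1) - 7) = 9*(I - 7) = 9*(-7 + I) = -63 + 9*I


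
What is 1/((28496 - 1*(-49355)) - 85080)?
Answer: -1/7229 ≈ -0.00013833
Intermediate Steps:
1/((28496 - 1*(-49355)) - 85080) = 1/((28496 + 49355) - 85080) = 1/(77851 - 85080) = 1/(-7229) = -1/7229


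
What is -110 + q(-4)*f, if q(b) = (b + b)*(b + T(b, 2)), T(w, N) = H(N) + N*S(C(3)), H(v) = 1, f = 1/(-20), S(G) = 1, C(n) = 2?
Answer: -552/5 ≈ -110.40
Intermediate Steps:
f = -1/20 ≈ -0.050000
T(w, N) = 1 + N (T(w, N) = 1 + N*1 = 1 + N)
q(b) = 2*b*(3 + b) (q(b) = (b + b)*(b + (1 + 2)) = (2*b)*(b + 3) = (2*b)*(3 + b) = 2*b*(3 + b))
-110 + q(-4)*f = -110 + (2*(-4)*(3 - 4))*(-1/20) = -110 + (2*(-4)*(-1))*(-1/20) = -110 + 8*(-1/20) = -110 - 2/5 = -552/5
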